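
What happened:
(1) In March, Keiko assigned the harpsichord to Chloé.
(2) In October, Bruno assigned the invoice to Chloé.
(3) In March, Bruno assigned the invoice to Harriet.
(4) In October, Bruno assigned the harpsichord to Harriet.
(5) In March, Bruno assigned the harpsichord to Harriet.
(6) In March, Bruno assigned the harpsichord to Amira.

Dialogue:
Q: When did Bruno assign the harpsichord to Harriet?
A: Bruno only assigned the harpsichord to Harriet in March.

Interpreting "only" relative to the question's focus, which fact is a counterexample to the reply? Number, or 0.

Answering "When did ...?" puts focus on the setting — here, "in March".
So "only" ranges over settings; the rest (agent = Bruno, thing = the harpsichord, recipient = Harriet) is presupposed.
Fact (4) shares the background with a different setting (in October) — counterexample.
(Fact (6) would refute a reading with focus on the recipient — but that is not what the question asks.)

4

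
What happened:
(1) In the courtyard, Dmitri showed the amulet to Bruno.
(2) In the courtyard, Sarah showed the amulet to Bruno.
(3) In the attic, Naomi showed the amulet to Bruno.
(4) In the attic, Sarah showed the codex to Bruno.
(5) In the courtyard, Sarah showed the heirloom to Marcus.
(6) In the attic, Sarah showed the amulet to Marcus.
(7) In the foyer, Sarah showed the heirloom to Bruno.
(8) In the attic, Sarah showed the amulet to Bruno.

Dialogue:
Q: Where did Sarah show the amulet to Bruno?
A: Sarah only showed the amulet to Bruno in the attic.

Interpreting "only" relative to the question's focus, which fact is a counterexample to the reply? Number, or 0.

2

Answering "Where did ...?" puts focus on the setting — here, "in the attic".
"Only" then excludes alternative settings while the background — agent = Sarah, thing = the amulet, recipient = Bruno — is held fixed.
Fact (2) shares the background with a different setting (in the courtyard) — counterexample.
(Fact (6) would refute a reading with focus on the recipient — but that is not what the question asks.)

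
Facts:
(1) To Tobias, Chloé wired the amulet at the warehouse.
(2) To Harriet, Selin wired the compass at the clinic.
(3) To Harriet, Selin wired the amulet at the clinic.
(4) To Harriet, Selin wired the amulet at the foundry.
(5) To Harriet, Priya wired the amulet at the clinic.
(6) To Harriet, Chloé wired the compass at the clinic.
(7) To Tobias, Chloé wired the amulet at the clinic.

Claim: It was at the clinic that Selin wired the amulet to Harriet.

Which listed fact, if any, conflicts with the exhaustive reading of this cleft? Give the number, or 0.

The cleft puts "at the clinic" in focus and presupposes the open proposition with same agent, thing, recipient (Selin / the amulet / Harriet).
The exhaustive reading says no other setting fits that background.
Fact (4) shares the background but with setting = at the foundry; exhaustivity is violated.

4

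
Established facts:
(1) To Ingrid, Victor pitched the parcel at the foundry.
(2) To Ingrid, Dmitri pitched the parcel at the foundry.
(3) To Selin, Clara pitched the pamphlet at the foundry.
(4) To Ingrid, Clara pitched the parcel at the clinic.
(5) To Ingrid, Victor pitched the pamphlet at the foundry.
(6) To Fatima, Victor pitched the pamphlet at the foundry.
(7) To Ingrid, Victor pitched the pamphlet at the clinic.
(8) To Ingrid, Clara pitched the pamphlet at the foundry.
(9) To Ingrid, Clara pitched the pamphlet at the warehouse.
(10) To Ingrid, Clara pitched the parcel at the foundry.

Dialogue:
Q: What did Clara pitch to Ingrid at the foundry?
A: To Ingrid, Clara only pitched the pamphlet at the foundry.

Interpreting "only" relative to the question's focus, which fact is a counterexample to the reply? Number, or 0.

Answering "What did ...?" puts focus on the thing — here, "the pamphlet".
"Only" then excludes alternative things while the background — same agent, recipient, setting (Clara / Ingrid / at the foundry) — is held fixed.
Fact (10) shares the background with a different thing (the parcel) — counterexample.
(Fact (9) would refute a reading with focus on the setting — but that is not what the question asks.)

10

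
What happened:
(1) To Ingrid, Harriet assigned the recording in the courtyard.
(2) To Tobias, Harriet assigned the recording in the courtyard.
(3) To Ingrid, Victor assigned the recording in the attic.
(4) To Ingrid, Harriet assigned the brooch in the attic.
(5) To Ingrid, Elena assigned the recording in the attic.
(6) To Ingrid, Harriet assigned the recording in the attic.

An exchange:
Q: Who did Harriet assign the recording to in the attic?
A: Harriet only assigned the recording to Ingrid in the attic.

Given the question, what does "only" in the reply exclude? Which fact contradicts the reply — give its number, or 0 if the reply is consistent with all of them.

The question "Who did ... to ...?" targets the recipient, so in the reply the focus falls on "Ingrid".
"Only" then excludes alternative recipients while the background — same agent, thing, setting (Harriet / the recording / in the attic) — is held fixed.
No fact keeps same agent, thing, setting (Harriet / the recording / in the attic) while changing the recipient; every other fact differs on something backgrounded. The reply stands.
(Fact (4) would refute a reading with focus on the thing — but that is not what the question asks.)

0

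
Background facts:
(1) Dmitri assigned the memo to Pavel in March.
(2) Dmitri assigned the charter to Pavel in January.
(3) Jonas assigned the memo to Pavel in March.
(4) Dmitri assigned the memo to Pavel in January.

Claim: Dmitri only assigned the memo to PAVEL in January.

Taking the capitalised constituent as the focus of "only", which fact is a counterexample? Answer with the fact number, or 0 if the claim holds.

Focus (in capitals) is "Pavel" — the recipient. "Only" excludes alternative recipients while holding fixed agent = Dmitri, thing = the memo, setting = in January.
No fact matches agent = Dmitri, thing = the memo, setting = in January with a different recipient — every other fact differs on at least one backgrounded slot. So no fact refutes it.

0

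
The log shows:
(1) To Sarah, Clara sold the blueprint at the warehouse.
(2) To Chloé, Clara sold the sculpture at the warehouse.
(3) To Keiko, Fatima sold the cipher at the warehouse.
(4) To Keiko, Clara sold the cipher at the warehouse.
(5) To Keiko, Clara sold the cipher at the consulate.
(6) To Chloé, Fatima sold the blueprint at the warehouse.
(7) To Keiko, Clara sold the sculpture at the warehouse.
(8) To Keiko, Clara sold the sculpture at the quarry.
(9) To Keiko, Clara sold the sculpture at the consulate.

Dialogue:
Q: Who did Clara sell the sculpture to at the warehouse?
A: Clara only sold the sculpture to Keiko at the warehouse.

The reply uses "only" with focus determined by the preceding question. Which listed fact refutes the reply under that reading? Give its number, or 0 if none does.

2

The question "Who did ... to ...?" targets the recipient, so in the reply the focus falls on "Keiko".
"Only" then excludes alternative recipients while the background — Clara as agent and the sculpture as thing and at the warehouse as setting — is held fixed.
Fact (2) keeps Clara as agent and the sculpture as thing and at the warehouse as setting but has recipient = Chloé; that refutes the reply.
(Fact (4) would refute a reading with focus on the thing — but that is not what the question asks.)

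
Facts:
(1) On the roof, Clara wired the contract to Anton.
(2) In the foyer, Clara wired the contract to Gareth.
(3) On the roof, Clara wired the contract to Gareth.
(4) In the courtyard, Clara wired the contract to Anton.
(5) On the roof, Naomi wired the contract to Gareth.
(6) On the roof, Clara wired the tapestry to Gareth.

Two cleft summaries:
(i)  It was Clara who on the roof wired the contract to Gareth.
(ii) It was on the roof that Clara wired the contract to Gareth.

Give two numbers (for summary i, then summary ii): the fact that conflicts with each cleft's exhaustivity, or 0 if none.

5, 2

Summary (i) focuses "Clara" (the agent); background same thing, recipient, setting (the contract / Gareth / on the roof). Fact (5) matches that background with agent = Naomi — refutes (i).
Summary (ii) focuses "on the roof" (the setting); background same agent, thing, recipient (Clara / the contract / Gareth). Fact (2) matches that background with setting = in the foyer — refutes (ii).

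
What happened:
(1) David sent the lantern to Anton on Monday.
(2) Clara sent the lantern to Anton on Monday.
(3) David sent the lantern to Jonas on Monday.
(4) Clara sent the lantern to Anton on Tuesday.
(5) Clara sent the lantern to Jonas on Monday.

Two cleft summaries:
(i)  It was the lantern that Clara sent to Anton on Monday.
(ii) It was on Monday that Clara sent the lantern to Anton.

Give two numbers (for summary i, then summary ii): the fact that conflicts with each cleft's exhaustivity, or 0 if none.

0, 4

(i): focus "the lantern". No fact shares same agent, recipient, setting (Clara / Anton / on Monday) with a different thing. 0.
(ii): focus "on Monday". Looking for same agent, thing, recipient (Clara / the lantern / Anton) with some other setting — fact (4) has on Tuesday there. Refuted.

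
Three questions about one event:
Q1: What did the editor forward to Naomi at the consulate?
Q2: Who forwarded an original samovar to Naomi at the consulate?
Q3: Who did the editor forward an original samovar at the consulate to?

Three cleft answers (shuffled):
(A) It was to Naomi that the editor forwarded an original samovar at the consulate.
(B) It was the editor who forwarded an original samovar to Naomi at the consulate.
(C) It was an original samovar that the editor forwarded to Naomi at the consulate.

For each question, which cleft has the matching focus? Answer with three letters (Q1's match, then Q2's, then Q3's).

Q1 asks about the direct object; cleft (C) focuses "an original samovar", which is the direct object — so Q1 → C.
Q2 asks about the subject (agent); cleft (B) focuses "the editor", which is the subject (agent) — so Q2 → B.
Q3 asks about the recipient; cleft (A) focuses "to Naomi", which is the recipient — so Q3 → A.
Mapping: Q1→C, Q2→B, Q3→A.

CBA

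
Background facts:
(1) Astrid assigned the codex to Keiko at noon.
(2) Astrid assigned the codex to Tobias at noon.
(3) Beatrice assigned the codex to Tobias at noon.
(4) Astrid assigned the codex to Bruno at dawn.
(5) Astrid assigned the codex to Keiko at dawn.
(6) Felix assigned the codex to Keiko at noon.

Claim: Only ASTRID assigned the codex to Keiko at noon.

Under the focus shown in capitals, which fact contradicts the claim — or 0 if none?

6

Focus (in capitals) is "Astrid" — the agent. "Only" excludes alternative agents while holding fixed the codex as thing and Keiko as recipient and at noon as setting.
Fact (6) matches on the codex as thing and Keiko as recipient and at noon as setting, but has agent = Felix instead. That refutes the claim.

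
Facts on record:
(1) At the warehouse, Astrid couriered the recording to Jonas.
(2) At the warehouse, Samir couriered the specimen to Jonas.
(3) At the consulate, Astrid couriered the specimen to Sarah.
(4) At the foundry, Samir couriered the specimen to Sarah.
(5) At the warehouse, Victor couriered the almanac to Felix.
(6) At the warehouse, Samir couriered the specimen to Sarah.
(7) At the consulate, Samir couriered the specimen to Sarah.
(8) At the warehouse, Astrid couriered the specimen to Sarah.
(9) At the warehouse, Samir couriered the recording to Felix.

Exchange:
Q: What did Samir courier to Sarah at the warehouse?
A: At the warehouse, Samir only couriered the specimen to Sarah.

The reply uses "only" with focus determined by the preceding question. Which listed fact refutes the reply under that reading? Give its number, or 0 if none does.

The question "What did ...?" targets the thing, so in the reply the focus falls on "the specimen".
So "only" ranges over things; the rest (same agent, recipient, setting (Samir / Sarah / at the warehouse)) is presupposed.
No fact keeps same agent, recipient, setting (Samir / Sarah / at the warehouse) while changing the thing; every other fact differs on something backgrounded. The reply stands.
(Fact (4) would refute a reading with focus on the setting — but that is not what the question asks.)

0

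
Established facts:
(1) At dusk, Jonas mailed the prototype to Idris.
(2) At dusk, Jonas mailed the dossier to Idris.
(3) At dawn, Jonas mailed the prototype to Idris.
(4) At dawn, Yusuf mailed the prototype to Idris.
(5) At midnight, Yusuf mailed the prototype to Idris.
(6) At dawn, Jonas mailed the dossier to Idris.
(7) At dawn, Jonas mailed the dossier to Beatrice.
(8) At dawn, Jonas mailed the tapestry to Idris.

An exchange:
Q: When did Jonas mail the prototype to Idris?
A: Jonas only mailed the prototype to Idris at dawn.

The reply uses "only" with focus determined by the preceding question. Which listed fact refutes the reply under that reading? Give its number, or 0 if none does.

The question "When did ...?" targets the setting, so in the reply the focus falls on "at dawn".
So "only" ranges over settings; the rest (Jonas as agent and the prototype as thing and Idris as recipient) is presupposed.
Fact (1) keeps Jonas as agent and the prototype as thing and Idris as recipient but has setting = at dusk; that refutes the reply.
(Fact (6) would refute a reading with focus on the thing — but that is not what the question asks.)

1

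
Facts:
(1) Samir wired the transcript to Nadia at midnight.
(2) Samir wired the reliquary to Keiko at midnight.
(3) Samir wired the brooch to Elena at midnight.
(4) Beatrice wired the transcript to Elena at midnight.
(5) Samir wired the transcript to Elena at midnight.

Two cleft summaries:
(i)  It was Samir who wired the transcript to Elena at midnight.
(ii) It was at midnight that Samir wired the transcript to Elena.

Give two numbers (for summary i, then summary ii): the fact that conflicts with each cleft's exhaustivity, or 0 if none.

4, 0

Summary (i) focuses "Samir" (the agent); background thing = the transcript, recipient = Elena, setting = at midnight. Fact (4) matches that background with agent = Beatrice — refutes (i).
Summary (ii) focuses "at midnight" (the setting); background agent = Samir, thing = the transcript, recipient = Elena. No fact matches that background with a different setting, so 0.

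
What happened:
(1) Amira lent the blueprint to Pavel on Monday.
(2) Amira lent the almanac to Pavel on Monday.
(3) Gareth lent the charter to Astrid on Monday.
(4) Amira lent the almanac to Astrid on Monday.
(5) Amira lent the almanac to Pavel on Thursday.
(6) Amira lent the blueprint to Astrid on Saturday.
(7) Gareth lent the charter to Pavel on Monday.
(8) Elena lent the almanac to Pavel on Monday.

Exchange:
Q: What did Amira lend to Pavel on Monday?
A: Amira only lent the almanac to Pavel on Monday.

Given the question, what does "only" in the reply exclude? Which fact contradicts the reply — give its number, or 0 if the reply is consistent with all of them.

Answering "What did ...?" puts focus on the thing — here, "the almanac".
"Only" then excludes alternative things while the background — same agent, recipient, setting (Amira / Pavel / on Monday) — is held fixed.
Fact (1) keeps same agent, recipient, setting (Amira / Pavel / on Monday) but has thing = the blueprint; that refutes the reply.
(Fact (4) would refute a reading with focus on the recipient — but that is not what the question asks.)

1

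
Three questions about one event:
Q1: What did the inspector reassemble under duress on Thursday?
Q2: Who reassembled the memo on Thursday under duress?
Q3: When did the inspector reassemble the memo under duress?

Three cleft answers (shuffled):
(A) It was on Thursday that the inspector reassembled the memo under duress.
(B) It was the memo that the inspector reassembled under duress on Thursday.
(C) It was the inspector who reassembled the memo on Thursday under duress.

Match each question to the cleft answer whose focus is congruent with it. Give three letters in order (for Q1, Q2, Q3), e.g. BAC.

Q1 asks about the direct object; cleft (B) focuses "the memo", which is the direct object — so Q1 → B.
Q2 asks about the subject (agent); cleft (C) focuses "the inspector", which is the subject (agent) — so Q2 → C.
Q3 asks about the time; cleft (A) focuses "on Thursday", which is the time — so Q3 → A.
Mapping: Q1→B, Q2→C, Q3→A.

BCA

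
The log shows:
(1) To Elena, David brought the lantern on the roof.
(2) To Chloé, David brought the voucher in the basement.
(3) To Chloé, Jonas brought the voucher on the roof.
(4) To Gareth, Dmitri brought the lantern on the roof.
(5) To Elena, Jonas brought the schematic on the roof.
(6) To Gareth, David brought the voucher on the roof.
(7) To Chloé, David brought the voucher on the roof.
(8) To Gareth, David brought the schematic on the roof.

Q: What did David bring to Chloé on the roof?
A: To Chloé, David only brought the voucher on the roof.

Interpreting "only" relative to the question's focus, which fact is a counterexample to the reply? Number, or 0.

The question "What did ...?" targets the thing, so in the reply the focus falls on "the voucher".
"Only" then excludes alternative things while the background — same agent, recipient, setting (David / Chloé / on the roof) — is held fixed.
No fact keeps same agent, recipient, setting (David / Chloé / on the roof) while changing the thing; every other fact differs on something backgrounded. The reply stands.
(Fact (2) would refute a reading with focus on the setting — but that is not what the question asks.)

0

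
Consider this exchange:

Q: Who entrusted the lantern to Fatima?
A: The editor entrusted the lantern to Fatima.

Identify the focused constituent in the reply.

The wh-word "who" asks about the subject (agent).
In the answer, "the lantern" and "to Fatima" are given — repeated from the question.
The constituent filling the subject (agent) gap is "the editor"; that is the focus and would carry nuclear stress.

the editor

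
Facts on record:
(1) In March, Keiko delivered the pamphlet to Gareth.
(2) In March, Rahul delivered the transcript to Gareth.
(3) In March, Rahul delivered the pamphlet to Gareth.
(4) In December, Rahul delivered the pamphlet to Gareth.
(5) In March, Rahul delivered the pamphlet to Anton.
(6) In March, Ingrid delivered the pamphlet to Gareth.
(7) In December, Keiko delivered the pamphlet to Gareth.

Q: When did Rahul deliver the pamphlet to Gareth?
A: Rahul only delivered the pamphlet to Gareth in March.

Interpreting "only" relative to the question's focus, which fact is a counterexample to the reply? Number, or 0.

4

The question "When did ...?" targets the setting, so in the reply the focus falls on "in March".
"Only" then excludes alternative settings while the background — agent = Rahul, thing = the pamphlet, recipient = Gareth — is held fixed.
Fact (4) shares the background with a different setting (in December) — counterexample.
(Fact (2) would refute a reading with focus on the thing — but that is not what the question asks.)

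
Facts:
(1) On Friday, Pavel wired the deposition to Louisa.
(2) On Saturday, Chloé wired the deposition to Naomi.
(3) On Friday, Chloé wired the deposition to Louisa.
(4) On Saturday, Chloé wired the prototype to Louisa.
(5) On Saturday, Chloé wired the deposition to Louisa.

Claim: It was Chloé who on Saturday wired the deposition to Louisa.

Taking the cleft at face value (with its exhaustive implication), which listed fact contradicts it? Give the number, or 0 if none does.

0

Focus of the cleft: "Chloé" (the agent). Presupposed background: thing = the deposition, recipient = Louisa, setting = on Saturday.
Exhaustivity: Chloé is the only agent satisfying that background.
No listed fact matches the background with a different agent. Exhaustivity holds.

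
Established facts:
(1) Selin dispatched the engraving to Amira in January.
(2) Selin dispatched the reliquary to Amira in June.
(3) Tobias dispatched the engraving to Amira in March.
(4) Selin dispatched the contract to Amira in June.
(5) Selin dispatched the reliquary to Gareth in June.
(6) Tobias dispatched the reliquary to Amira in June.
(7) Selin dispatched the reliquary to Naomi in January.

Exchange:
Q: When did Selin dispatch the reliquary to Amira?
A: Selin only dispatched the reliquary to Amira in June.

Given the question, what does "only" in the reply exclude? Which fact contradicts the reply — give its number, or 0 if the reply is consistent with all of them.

0

The question "When did ...?" targets the setting, so in the reply the focus falls on "in June".
"Only" then excludes alternative settings while the background — same agent, thing, recipient (Selin / the reliquary / Amira) — is held fixed.
No listed fact shares that background with another setting. Nothing contradicts the reply.
(Fact (4) would refute a reading with focus on the thing — but that is not what the question asks.)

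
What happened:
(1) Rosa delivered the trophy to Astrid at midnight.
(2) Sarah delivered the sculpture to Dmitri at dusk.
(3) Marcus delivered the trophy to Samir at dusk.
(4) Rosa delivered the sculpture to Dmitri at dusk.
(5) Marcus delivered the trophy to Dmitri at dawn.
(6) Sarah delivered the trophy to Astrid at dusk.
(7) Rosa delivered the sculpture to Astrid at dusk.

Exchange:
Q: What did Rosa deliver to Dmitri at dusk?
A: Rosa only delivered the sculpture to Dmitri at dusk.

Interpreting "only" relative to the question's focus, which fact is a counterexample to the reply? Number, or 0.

0

Answering "What did ...?" puts focus on the thing — here, "the sculpture".
"Only" then excludes alternative things while the background — same agent, recipient, setting (Rosa / Dmitri / at dusk) — is held fixed.
No fact keeps same agent, recipient, setting (Rosa / Dmitri / at dusk) while changing the thing; every other fact differs on something backgrounded. The reply stands.
(Fact (7) would refute a reading with focus on the recipient — but that is not what the question asks.)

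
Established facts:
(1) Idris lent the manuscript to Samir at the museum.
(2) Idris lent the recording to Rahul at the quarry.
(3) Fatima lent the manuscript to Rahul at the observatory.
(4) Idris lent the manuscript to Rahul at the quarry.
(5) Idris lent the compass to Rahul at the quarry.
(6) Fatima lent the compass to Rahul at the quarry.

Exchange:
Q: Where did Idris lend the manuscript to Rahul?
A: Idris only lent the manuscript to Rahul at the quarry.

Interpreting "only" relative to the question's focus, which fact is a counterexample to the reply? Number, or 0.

0

Answering "Where did ...?" puts focus on the setting — here, "at the quarry".
So "only" ranges over settings; the rest (agent = Idris, thing = the manuscript, recipient = Rahul) is presupposed.
No fact keeps agent = Idris, thing = the manuscript, recipient = Rahul while changing the setting; every other fact differs on something backgrounded. The reply stands.
(Fact (2) would refute a reading with focus on the thing — but that is not what the question asks.)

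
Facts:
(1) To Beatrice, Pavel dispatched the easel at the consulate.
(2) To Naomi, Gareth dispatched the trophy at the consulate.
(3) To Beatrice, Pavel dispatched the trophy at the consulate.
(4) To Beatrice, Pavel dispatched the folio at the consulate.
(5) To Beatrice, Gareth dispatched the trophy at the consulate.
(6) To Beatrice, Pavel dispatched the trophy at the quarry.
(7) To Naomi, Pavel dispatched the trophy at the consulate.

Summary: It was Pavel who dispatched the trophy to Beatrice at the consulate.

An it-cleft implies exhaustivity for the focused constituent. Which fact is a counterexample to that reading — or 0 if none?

Focus of the cleft: "Pavel" (the agent). Presupposed background: same thing, recipient, setting (the trophy / Beatrice / at the consulate).
The exhaustive reading says no other agent fits that background.
Fact (5) shares the background but with agent = Gareth; exhaustivity is violated.

5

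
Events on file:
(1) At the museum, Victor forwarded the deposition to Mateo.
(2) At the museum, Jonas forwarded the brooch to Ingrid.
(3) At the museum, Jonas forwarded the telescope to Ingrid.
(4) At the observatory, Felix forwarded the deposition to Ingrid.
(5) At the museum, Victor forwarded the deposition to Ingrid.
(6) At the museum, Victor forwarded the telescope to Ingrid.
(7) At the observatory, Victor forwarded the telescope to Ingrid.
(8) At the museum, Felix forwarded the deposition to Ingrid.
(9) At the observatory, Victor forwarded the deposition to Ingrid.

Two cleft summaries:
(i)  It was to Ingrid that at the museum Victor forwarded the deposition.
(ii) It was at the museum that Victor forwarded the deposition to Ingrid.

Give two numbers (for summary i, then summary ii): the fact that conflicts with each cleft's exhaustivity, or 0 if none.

(i): focus "Ingrid". Looking for agent = Victor, thing = the deposition, setting = at the museum with some other recipient — fact (1) has Mateo there. Refuted.
(ii): focus "at the museum". Looking for agent = Victor, thing = the deposition, recipient = Ingrid with some other setting — fact (9) has at the observatory there. Refuted.

1, 9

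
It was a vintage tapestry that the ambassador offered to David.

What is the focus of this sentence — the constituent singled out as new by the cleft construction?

In an it-cleft "It was X that/who ...", the clefted constituent X is the focus; the that/who-clause expresses the presupposed open proposition.
Here the focus is "a vintage tapestry". The backgrounded (presupposed) material includes "the ambassador" and "to David".

a vintage tapestry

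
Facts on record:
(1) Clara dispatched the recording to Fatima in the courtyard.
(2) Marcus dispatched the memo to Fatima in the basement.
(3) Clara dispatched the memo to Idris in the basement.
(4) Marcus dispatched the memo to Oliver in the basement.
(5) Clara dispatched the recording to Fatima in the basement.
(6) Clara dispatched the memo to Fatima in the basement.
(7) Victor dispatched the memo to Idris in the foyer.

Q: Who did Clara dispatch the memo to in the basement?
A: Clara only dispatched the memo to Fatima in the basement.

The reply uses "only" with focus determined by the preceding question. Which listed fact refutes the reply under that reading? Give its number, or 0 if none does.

The question "Who did ... to ...?" targets the recipient, so in the reply the focus falls on "Fatima".
So "only" ranges over recipients; the rest (Clara as agent and the memo as thing and in the basement as setting) is presupposed.
Fact (3) shares the background with a different recipient (Idris) — counterexample.
(Fact (5) would refute a reading with focus on the thing — but that is not what the question asks.)

3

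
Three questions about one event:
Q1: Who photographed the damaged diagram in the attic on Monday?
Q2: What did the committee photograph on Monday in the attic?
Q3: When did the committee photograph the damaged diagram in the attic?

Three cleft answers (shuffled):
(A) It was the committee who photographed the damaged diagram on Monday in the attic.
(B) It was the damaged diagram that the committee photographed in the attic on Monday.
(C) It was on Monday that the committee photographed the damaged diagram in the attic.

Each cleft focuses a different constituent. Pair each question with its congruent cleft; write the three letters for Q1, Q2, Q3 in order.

ABC

Q1 asks about the subject (agent); cleft (A) focuses "the committee", which is the subject (agent) — so Q1 → A.
Q2 asks about the direct object; cleft (B) focuses "the damaged diagram", which is the direct object — so Q2 → B.
Q3 asks about the time; cleft (C) focuses "on Monday", which is the time — so Q3 → C.
Mapping: Q1→A, Q2→B, Q3→C.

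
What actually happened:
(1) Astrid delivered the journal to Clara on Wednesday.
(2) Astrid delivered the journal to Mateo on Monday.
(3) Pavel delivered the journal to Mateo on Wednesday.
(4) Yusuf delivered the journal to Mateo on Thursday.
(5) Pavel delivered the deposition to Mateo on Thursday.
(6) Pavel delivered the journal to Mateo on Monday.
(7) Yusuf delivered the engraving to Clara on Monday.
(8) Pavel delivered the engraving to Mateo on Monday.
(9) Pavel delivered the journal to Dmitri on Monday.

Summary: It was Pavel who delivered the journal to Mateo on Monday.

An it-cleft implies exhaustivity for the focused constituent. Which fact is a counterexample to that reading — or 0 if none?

2

Focus of the cleft: "Pavel" (the agent). Presupposed background: the journal as thing and Mateo as recipient and on Monday as setting.
The exhaustive reading says no other agent fits that background.
But fact (2) also has the journal as thing and Mateo as recipient and on Monday as setting, with agent = Astrid — so the exhaustive reading fails.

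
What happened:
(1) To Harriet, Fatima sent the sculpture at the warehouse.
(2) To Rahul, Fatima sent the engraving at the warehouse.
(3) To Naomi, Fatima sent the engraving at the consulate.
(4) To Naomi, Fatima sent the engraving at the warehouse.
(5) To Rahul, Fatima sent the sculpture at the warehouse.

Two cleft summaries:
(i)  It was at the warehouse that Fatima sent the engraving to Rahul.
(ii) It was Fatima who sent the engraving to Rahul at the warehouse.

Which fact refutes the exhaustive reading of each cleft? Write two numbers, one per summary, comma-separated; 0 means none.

(i): focus "at the warehouse". No fact shares Fatima as agent and the engraving as thing and Rahul as recipient with a different setting. 0.
(ii): focus "Fatima". No fact shares the engraving as thing and Rahul as recipient and at the warehouse as setting with a different agent. 0.

0, 0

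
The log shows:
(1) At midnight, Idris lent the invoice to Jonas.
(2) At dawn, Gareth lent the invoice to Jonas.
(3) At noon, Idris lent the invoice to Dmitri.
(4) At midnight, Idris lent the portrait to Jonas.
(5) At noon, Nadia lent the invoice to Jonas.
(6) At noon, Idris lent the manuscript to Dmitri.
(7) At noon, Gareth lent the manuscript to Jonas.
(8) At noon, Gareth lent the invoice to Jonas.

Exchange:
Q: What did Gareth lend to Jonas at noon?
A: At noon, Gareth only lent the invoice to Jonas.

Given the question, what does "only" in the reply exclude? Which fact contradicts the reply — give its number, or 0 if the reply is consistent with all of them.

Answering "What did ...?" puts focus on the thing — here, "the invoice".
So "only" ranges over things; the rest (same agent, recipient, setting (Gareth / Jonas / at noon)) is presupposed.
Fact (7) shares the background with a different thing (the manuscript) — counterexample.
(Fact (2) would refute a reading with focus on the setting — but that is not what the question asks.)

7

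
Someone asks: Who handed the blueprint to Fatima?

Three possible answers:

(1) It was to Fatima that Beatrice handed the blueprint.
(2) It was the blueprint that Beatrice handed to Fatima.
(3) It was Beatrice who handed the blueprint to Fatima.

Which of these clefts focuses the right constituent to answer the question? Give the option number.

The question word "who" targets the subject (agent).
Option (1) clefts "to Fatima" — the recipient, not what was asked.
Option (2) clefts "the blueprint" — the direct object, not what was asked.
Option (3) clefts "Beatrice" — that matches what the question asks about.
So the congruent reply is (3).

3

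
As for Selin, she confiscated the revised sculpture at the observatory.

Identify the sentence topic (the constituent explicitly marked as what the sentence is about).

Selin

The construction explicitly marks "Selin" as what the sentence is about — the topic.
The remainder of the clause is the comment (what is said about the topic).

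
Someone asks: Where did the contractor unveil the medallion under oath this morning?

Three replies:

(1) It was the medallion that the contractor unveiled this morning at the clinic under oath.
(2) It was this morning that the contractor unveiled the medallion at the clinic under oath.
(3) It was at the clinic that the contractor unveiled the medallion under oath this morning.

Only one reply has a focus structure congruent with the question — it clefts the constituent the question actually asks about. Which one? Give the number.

3

The question word "where" targets the location.
Option (1) clefts "the medallion" — the direct object, not what was asked.
Option (2) clefts "this morning" — the time, not what was asked.
Option (3) clefts "at the clinic" — that matches what the question asks about.
So the congruent reply is (3).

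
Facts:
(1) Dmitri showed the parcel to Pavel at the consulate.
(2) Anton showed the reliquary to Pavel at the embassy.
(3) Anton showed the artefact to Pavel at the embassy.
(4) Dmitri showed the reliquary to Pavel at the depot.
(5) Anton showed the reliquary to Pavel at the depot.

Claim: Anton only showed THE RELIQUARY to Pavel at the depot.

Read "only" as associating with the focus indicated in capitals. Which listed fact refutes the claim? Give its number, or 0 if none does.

0

The capitals mark "the reliquary" as focus. So "only" rules out other things, with the rest (Anton as agent and Pavel as recipient and at the depot as setting) as background.
No fact matches Anton as agent and Pavel as recipient and at the depot as setting with a different thing — every other fact differs on at least one backgrounded slot. So no fact refutes it.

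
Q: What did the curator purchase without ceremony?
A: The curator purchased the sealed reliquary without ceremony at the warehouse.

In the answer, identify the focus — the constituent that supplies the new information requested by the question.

The wh-word "what" asks about the direct object.
In the answer, "the curator" and "without ceremony" are given — repeated from the question.
"at the warehouse" is also new, but it specifies the location, which is not what the question asks about — so it is not the focus.
The constituent filling the direct object gap is "the sealed reliquary"; that is the focus.

the sealed reliquary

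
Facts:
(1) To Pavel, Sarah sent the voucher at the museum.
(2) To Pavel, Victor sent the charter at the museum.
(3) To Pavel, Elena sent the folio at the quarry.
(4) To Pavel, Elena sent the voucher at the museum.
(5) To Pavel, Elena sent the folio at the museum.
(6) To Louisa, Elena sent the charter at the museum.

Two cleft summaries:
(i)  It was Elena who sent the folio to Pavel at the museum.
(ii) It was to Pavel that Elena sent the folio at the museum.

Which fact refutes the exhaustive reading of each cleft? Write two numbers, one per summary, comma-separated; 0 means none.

(i): focus "Elena". No fact shares same thing, recipient, setting (the folio / Pavel / at the museum) with a different agent. 0.
(ii): focus "Pavel". No fact shares same agent, thing, setting (Elena / the folio / at the museum) with a different recipient. 0.

0, 0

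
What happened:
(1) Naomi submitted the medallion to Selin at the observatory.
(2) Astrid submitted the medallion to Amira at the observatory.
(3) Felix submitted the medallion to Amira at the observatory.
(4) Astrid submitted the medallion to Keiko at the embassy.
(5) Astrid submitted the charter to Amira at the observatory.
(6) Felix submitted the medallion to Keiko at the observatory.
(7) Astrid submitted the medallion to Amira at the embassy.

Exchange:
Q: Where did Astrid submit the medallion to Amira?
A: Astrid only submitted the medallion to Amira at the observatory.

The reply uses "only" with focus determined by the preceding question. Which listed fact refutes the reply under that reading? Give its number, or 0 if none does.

7

The question "Where did ...?" targets the setting, so in the reply the focus falls on "at the observatory".
"Only" then excludes alternative settings while the background — same agent, thing, recipient (Astrid / the medallion / Amira) — is held fixed.
Fact (7) keeps same agent, thing, recipient (Astrid / the medallion / Amira) but has setting = at the embassy; that refutes the reply.
(Fact (5) would refute a reading with focus on the thing — but that is not what the question asks.)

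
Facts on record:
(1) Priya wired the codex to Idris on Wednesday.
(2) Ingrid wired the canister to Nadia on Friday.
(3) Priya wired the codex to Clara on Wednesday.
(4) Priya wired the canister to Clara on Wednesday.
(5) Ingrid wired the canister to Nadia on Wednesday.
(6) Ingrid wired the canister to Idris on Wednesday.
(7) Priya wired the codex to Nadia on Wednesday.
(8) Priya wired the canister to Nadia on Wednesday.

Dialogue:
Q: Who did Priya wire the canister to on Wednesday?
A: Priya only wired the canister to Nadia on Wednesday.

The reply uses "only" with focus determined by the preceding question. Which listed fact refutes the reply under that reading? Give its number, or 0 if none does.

The question "Who did ... to ...?" targets the recipient, so in the reply the focus falls on "Nadia".
So "only" ranges over recipients; the rest (agent = Priya, thing = the canister, setting = on Wednesday) is presupposed.
Fact (4) keeps agent = Priya, thing = the canister, setting = on Wednesday but has recipient = Clara; that refutes the reply.
(Fact (7) would refute a reading with focus on the thing — but that is not what the question asks.)

4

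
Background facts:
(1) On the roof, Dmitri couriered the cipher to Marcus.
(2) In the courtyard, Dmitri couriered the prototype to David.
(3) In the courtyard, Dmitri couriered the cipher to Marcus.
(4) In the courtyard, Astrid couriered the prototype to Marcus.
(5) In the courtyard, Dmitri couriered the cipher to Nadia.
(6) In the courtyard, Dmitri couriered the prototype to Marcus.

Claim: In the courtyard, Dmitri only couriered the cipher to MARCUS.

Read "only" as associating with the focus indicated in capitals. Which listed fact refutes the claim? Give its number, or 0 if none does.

5

The capitals mark "Marcus" as focus. So "only" rules out other recipients, with the rest (Dmitri as agent and the cipher as thing and in the courtyard as setting) as background.
Fact (5) matches on Dmitri as agent and the cipher as thing and in the courtyard as setting, but has recipient = Nadia instead. That refutes the claim.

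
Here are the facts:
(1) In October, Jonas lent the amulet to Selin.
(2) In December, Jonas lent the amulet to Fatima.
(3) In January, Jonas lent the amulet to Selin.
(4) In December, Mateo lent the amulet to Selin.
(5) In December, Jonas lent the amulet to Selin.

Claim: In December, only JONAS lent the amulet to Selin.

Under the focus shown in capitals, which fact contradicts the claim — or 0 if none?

The capitals mark "Jonas" as focus. So "only" rules out other agents, with the rest (same thing, recipient, setting (the amulet / Selin / in December)) as background.
Fact (4) shares the background but differs in agent (Mateo) — a counterexample.

4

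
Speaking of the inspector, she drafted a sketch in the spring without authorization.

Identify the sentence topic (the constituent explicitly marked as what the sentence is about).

the inspector

The construction explicitly marks "the inspector" as what the sentence is about — the topic.
The remainder of the clause is the comment (what is said about the topic).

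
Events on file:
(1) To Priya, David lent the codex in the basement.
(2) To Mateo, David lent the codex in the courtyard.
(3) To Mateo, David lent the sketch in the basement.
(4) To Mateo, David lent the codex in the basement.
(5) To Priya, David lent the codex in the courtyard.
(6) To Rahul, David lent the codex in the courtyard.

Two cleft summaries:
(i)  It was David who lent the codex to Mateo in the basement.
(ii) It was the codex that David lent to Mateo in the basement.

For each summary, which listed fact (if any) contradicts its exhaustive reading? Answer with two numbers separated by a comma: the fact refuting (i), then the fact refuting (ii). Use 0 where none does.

Summary (i) focuses "David" (the agent); background the codex as thing and Mateo as recipient and in the basement as setting. No fact matches that background with a different agent, so 0.
Summary (ii) focuses "the codex" (the thing); background David as agent and Mateo as recipient and in the basement as setting. Fact (3) matches that background with thing = the sketch — refutes (ii).

0, 3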